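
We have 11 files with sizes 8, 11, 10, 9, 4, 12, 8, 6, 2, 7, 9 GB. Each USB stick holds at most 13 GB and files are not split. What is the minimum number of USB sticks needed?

Total = 12 + 11 + 10 + 9 + 9 + 8 + 8 + 7 + 6 + 4 + 2 = 86 GB.
Lower bound: ⌈86/13⌉ = 7 USB sticks.
Also, 8 files each exceed 13/2 GB, and no two of those can share a USB stick, so at least 8 USB sticks are needed.
A packing using 8 USB sticks:
  USB stick 1: 12 = 12
  USB stick 2: 11 + 2 = 13
  USB stick 3: 10 = 10
  USB stick 4: 9 + 4 = 13
  USB stick 5: 9 = 9
  USB stick 6: 8 = 8
  USB stick 7: 8 = 8
  USB stick 8: 7 + 6 = 13
This matches the lower bound, so 8 is optimal.

8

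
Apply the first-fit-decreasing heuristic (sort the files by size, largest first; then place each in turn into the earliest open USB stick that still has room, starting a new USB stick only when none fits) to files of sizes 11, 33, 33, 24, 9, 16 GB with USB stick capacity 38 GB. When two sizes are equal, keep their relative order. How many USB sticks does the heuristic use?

4

Sorted descending: 33, 33, 24, 16, 11, 9.
  33 → USB stick 1 (new)  [load 33/38]
  33 → USB stick 2 (new)  [load 33/38]
  24 → USB stick 3 (new)  [load 24/38]
  16 → USB stick 4 (new)  [load 16/38]
  11 → USB stick 3  [load 35/38]
  9 → USB stick 4  [load 25/38]
4 USB sticks opened.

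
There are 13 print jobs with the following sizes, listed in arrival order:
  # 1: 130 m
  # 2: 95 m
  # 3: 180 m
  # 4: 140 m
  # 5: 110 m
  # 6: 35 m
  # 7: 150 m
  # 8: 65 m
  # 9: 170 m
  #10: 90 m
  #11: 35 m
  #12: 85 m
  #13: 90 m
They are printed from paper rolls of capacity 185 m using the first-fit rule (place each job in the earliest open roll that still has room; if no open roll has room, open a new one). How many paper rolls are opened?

9

  130 → roll 1 (new)  [load 130/185]
  95 → roll 2 (new)  [load 95/185]
  180 → roll 3 (new)  [load 180/185]
  140 → roll 4 (new)  [load 140/185]
  110 → roll 5 (new)  [load 110/185]
  35 → roll 1  [load 165/185]
  150 → roll 6 (new)  [load 150/185]
  65 → roll 2  [load 160/185]
  170 → roll 7 (new)  [load 170/185]
  90 → roll 8 (new)  [load 90/185]
  35 → roll 4  [load 175/185]
  85 → roll 8  [load 175/185]
  90 → roll 9 (new)  [load 90/185]
9 paper rolls opened.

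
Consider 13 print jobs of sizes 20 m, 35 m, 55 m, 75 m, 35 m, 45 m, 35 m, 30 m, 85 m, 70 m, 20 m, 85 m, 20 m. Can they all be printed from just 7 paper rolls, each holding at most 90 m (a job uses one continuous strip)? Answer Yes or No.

Total = 610 m; ⌈610/90⌉ = 7.
The bound of 7 does not rule out 7, but exhaustive search shows no assignment into 7 paper rolls of capacity 90 m exists — the minimum is 8.

No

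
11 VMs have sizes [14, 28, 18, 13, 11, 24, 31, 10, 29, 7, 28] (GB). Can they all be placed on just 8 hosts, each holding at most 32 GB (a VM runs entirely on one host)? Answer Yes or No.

Yes

A valid assignment using 8 hosts:
  host 1: 31 = 31
  host 2: 29 = 29
  host 3: 28 = 28
  host 4: 28 = 28
  host 5: 24 + 7 = 31
  host 6: 18 + 14 = 32
  host 7: 13 + 11 = 24
  host 8: 10 = 10
Every load is within 32 GB, so 8 hosts suffice.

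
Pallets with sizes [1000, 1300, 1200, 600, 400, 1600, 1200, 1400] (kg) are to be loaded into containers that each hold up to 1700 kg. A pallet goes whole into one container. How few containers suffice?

6

Total = 1600 + 1400 + 1300 + 1200 + 1200 + 1000 + 600 + 400 = 8700 kg.
Lower bound: ⌈8700/1700⌉ = 6 containers.
A packing using 6 containers:
  container 1: 1600 = 1600
  container 2: 1400 = 1400
  container 3: 1300 + 400 = 1700
  container 4: 1200 = 1200
  container 5: 1200 = 1200
  container 6: 1000 + 600 = 1600
This matches the lower bound, so 6 is optimal.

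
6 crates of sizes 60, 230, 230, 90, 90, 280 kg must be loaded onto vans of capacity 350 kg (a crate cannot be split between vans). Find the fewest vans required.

3

Total = 280 + 230 + 230 + 90 + 90 + 60 = 980 kg.
Lower bound: ⌈980/350⌉ = 3 vans.
A packing using 3 vans:
  van 1: 280 + 60 = 340
  van 2: 230 + 90 = 320
  van 3: 230 + 90 = 320
This matches the lower bound, so 3 is optimal.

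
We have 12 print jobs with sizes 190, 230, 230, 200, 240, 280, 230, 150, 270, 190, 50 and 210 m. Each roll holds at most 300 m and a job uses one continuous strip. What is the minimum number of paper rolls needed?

Total = 280 + 270 + 240 + 230 + 230 + 230 + 210 + 200 + 190 + 190 + 150 + 50 = 2470 m.
Lower bound: ⌈2470/300⌉ = 9 paper rolls.
Also, 10 print jobs each exceed 150 m, and no two of those can share a roll, so at least 10 paper rolls are needed.
A packing using 11 paper rolls:
  roll 1: 280 = 280
  roll 2: 270 = 270
  roll 3: 240 + 50 = 290
  roll 4: 230 = 230
  roll 5: 230 = 230
  roll 6: 230 = 230
  roll 7: 210 = 210
  roll 8: 200 = 200
  roll 9: 190 = 190
  roll 10: 190 = 190
  roll 11: 150 = 150
No arrangement into 10 paper rolls stays within capacity, so 11 is optimal.

11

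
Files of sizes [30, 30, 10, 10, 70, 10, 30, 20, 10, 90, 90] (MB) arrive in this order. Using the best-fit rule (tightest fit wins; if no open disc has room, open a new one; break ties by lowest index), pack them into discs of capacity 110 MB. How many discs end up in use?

  30 → disc 1 (new)  [load 30/110]
  30 → disc 1  [load 60/110]
  10 → disc 1  [load 70/110]
  10 → disc 1  [load 80/110]
  70 → disc 2 (new)  [load 70/110]
  10 → disc 1  [load 90/110]
  30 → disc 2  [load 100/110]
  20 → disc 1  [load 110/110]
  10 → disc 2  [load 110/110]
  90 → disc 3 (new)  [load 90/110]
  90 → disc 4 (new)  [load 90/110]
4 discs opened.

4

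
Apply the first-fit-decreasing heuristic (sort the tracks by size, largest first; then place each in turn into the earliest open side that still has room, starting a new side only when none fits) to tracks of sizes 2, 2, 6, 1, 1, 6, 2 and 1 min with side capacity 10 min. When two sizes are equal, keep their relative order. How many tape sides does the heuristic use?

3

Sorted descending: 6, 6, 2, 2, 2, 1, 1, 1.
  6 → side 1 (new)  [load 6/10]
  6 → side 2 (new)  [load 6/10]
  2 → side 1  [load 8/10]
  2 → side 1  [load 10/10]
  2 → side 2  [load 8/10]
  1 → side 2  [load 9/10]
  1 → side 2  [load 10/10]
  1 → side 3 (new)  [load 1/10]
3 tape sides opened.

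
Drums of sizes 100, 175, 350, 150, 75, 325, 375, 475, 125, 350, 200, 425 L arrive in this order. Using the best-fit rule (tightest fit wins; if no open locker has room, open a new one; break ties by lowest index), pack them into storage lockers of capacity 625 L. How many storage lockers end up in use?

  100 → locker 1 (new)  [load 100/625]
  175 → locker 1  [load 275/625]
  350 → locker 1  [load 625/625]
  150 → locker 2 (new)  [load 150/625]
  75 → locker 2  [load 225/625]
  325 → locker 2  [load 550/625]
  375 → locker 3 (new)  [load 375/625]
  475 → locker 4 (new)  [load 475/625]
  125 → locker 4  [load 600/625]
  350 → locker 5 (new)  [load 350/625]
  200 → locker 3  [load 575/625]
  425 → locker 6 (new)  [load 425/625]
6 storage lockers opened.

6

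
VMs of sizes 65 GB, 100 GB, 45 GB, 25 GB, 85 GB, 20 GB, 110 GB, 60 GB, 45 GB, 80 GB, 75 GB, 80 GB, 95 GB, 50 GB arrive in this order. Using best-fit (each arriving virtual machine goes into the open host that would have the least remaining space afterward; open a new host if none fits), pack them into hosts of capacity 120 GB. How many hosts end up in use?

10

  65 → host 1 (new)  [load 65/120]
  100 → host 2 (new)  [load 100/120]
  45 → host 1  [load 110/120]
  25 → host 3 (new)  [load 25/120]
  85 → host 3  [load 110/120]
  20 → host 2  [load 120/120]
  110 → host 4 (new)  [load 110/120]
  60 → host 5 (new)  [load 60/120]
  45 → host 5  [load 105/120]
  80 → host 6 (new)  [load 80/120]
  75 → host 7 (new)  [load 75/120]
  80 → host 8 (new)  [load 80/120]
  95 → host 9 (new)  [load 95/120]
  50 → host 10 (new)  [load 50/120]
10 hosts opened.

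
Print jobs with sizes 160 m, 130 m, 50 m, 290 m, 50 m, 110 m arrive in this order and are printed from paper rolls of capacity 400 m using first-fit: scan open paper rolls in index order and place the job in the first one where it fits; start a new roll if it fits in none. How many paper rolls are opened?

2

  160 → roll 1 (new)  [load 160/400]
  130 → roll 1  [load 290/400]
  50 → roll 1  [load 340/400]
  290 → roll 2 (new)  [load 290/400]
  50 → roll 1  [load 390/400]
  110 → roll 2  [load 400/400]
2 paper rolls opened.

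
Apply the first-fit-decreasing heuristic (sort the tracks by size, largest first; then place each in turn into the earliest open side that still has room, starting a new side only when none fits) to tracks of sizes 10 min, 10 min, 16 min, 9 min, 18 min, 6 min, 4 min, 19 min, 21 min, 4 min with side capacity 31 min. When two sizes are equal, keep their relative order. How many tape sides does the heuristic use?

Sorted descending: 21, 19, 18, 16, 10, 10, 9, 6, 4, 4.
  21 → side 1 (new)  [load 21/31]
  19 → side 2 (new)  [load 19/31]
  18 → side 3 (new)  [load 18/31]
  16 → side 4 (new)  [load 16/31]
  10 → side 1  [load 31/31]
  10 → side 2  [load 29/31]
  9 → side 3  [load 27/31]
  6 → side 4  [load 22/31]
  4 → side 3  [load 31/31]
  4 → side 4  [load 26/31]
4 tape sides opened.

4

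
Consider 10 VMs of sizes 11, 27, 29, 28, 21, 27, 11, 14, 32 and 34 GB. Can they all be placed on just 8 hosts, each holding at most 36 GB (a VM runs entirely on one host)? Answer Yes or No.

A valid assignment using 8 hosts:
  host 1: 34 = 34
  host 2: 32 = 32
  host 3: 29 = 29
  host 4: 28 = 28
  host 5: 27 = 27
  host 6: 27 = 27
  host 7: 21 + 14 = 35
  host 8: 11 + 11 = 22
Every load is within 36 GB, so 8 hosts suffice.

Yes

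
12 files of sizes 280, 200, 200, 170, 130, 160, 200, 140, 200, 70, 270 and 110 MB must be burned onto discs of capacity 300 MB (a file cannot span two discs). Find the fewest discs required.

9

Total = 280 + 270 + 200 + 200 + 200 + 200 + 170 + 160 + 140 + 130 + 110 + 70 = 2130 MB.
Lower bound: ⌈2130/300⌉ = 8 discs.
A packing using 9 discs:
  disc 1: 280 = 280
  disc 2: 270 = 270
  disc 3: 200 + 70 = 270
  disc 4: 200 = 200
  disc 5: 200 = 200
  disc 6: 200 = 200
  disc 7: 170 + 130 = 300
  disc 8: 160 + 140 = 300
  disc 9: 110 = 110
No arrangement into 8 discs stays within capacity, so 9 is optimal.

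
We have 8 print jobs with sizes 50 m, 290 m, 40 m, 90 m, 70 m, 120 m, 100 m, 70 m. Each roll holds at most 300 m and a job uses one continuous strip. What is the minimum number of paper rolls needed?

3

Total = 290 + 120 + 100 + 90 + 70 + 70 + 50 + 40 = 830 m.
Lower bound: ⌈830/300⌉ = 3 paper rolls.
A packing using 3 paper rolls:
  roll 1: 290 = 290
  roll 2: 120 + 100 + 70 = 290
  roll 3: 90 + 70 + 50 + 40 = 250
This matches the lower bound, so 3 is optimal.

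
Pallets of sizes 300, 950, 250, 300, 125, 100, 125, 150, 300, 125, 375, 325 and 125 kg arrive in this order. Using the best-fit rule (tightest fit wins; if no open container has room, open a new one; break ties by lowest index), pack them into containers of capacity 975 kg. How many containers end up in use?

4

  300 → container 1 (new)  [load 300/975]
  950 → container 2 (new)  [load 950/975]
  250 → container 1  [load 550/975]
  300 → container 1  [load 850/975]
  125 → container 1  [load 975/975]
  100 → container 3 (new)  [load 100/975]
  125 → container 3  [load 225/975]
  150 → container 3  [load 375/975]
  300 → container 3  [load 675/975]
  125 → container 3  [load 800/975]
  375 → container 4 (new)  [load 375/975]
  325 → container 4  [load 700/975]
  125 → container 3  [load 925/975]
4 containers opened.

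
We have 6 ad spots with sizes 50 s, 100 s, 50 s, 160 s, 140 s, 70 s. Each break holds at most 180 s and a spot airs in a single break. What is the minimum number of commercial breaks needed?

Total = 160 + 140 + 100 + 70 + 50 + 50 = 570 s.
Lower bound: ⌈570/180⌉ = 4 commercial breaks.
A packing using 4 commercial breaks:
  break 1: 160 = 160
  break 2: 140 = 140
  break 3: 100 + 70 = 170
  break 4: 50 + 50 = 100
This matches the lower bound, so 4 is optimal.

4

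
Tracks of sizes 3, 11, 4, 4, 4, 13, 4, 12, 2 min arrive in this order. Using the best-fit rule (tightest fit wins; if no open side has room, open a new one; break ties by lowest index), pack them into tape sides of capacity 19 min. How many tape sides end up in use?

  3 → side 1 (new)  [load 3/19]
  11 → side 1  [load 14/19]
  4 → side 1  [load 18/19]
  4 → side 2 (new)  [load 4/19]
  4 → side 2  [load 8/19]
  13 → side 3 (new)  [load 13/19]
  4 → side 3  [load 17/19]
  12 → side 4 (new)  [load 12/19]
  2 → side 3  [load 19/19]
4 tape sides opened.

4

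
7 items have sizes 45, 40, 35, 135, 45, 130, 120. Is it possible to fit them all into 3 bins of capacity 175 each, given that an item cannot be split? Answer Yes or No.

Total = 550; ⌈550/175⌉ = 4.
At least 4 bins are required, but only 3 are allowed.

No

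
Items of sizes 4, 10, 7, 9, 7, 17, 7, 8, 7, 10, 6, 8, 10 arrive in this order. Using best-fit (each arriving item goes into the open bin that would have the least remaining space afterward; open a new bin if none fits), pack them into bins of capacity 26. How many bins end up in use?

  4 → bin 1 (new)  [load 4/26]
  10 → bin 1  [load 14/26]
  7 → bin 1  [load 21/26]
  9 → bin 2 (new)  [load 9/26]
  7 → bin 2  [load 16/26]
  17 → bin 3 (new)  [load 17/26]
  7 → bin 3  [load 24/26]
  8 → bin 2  [load 24/26]
  7 → bin 4 (new)  [load 7/26]
  10 → bin 4  [load 17/26]
  6 → bin 4  [load 23/26]
  8 → bin 5 (new)  [load 8/26]
  10 → bin 5  [load 18/26]
5 bins opened.

5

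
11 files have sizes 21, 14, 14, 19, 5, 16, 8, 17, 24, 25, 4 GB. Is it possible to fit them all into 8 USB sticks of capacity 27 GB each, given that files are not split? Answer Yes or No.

A valid assignment using 8 USB sticks:
  USB stick 1: 25 = 25
  USB stick 2: 24 = 24
  USB stick 3: 21 + 5 = 26
  USB stick 4: 19 + 8 = 27
  USB stick 5: 17 + 4 = 21
  USB stick 6: 16 = 16
  USB stick 7: 14 = 14
  USB stick 8: 14 = 14
Every load is within 27 GB, so 8 USB sticks suffice.

Yes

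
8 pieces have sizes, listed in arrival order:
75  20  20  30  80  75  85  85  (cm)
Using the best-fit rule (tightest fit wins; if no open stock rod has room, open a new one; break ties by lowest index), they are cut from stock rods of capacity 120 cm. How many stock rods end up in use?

  75 → stock rod 1 (new)  [load 75/120]
  20 → stock rod 1  [load 95/120]
  20 → stock rod 1  [load 115/120]
  30 → stock rod 2 (new)  [load 30/120]
  80 → stock rod 2  [load 110/120]
  75 → stock rod 3 (new)  [load 75/120]
  85 → stock rod 4 (new)  [load 85/120]
  85 → stock rod 5 (new)  [load 85/120]
5 stock rods opened.

5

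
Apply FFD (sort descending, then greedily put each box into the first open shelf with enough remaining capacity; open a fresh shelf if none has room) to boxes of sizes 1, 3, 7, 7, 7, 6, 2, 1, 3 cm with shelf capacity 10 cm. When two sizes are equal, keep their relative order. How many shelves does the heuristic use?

4

Sorted descending: 7, 7, 7, 6, 3, 3, 2, 1, 1.
  7 → shelf 1 (new)  [load 7/10]
  7 → shelf 2 (new)  [load 7/10]
  7 → shelf 3 (new)  [load 7/10]
  6 → shelf 4 (new)  [load 6/10]
  3 → shelf 1  [load 10/10]
  3 → shelf 2  [load 10/10]
  2 → shelf 3  [load 9/10]
  1 → shelf 3  [load 10/10]
  1 → shelf 4  [load 7/10]
4 shelves opened.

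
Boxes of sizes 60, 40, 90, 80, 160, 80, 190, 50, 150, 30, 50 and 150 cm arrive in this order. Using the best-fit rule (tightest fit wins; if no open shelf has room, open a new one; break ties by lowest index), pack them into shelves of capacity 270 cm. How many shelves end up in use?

5

  60 → shelf 1 (new)  [load 60/270]
  40 → shelf 1  [load 100/270]
  90 → shelf 1  [load 190/270]
  80 → shelf 1  [load 270/270]
  160 → shelf 2 (new)  [load 160/270]
  80 → shelf 2  [load 240/270]
  190 → shelf 3 (new)  [load 190/270]
  50 → shelf 3  [load 240/270]
  150 → shelf 4 (new)  [load 150/270]
  30 → shelf 2  [load 270/270]
  50 → shelf 4  [load 200/270]
  150 → shelf 5 (new)  [load 150/270]
5 shelves opened.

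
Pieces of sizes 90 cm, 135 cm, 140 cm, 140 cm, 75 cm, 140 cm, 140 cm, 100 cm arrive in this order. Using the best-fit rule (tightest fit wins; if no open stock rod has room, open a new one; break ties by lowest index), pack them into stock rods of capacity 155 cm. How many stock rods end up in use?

8

  90 → stock rod 1 (new)  [load 90/155]
  135 → stock rod 2 (new)  [load 135/155]
  140 → stock rod 3 (new)  [load 140/155]
  140 → stock rod 4 (new)  [load 140/155]
  75 → stock rod 5 (new)  [load 75/155]
  140 → stock rod 6 (new)  [load 140/155]
  140 → stock rod 7 (new)  [load 140/155]
  100 → stock rod 8 (new)  [load 100/155]
8 stock rods opened.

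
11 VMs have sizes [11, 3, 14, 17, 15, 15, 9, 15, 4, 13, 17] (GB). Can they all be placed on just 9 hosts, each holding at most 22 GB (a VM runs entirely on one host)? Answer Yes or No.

Yes

A valid assignment using 8 hosts:
  host 1: 17 + 4 = 21
  host 2: 17 + 3 = 20
  host 3: 15 = 15
  host 4: 15 = 15
  host 5: 15 = 15
  host 6: 14 = 14
  host 7: 13 + 9 = 22
  host 8: 11 = 11
That uses only 8 ≤ 9, so 9 hosts are enough.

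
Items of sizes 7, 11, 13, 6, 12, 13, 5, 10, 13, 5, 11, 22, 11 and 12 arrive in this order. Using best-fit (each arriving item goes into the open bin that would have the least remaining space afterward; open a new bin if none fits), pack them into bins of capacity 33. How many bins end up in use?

5

  7 → bin 1 (new)  [load 7/33]
  11 → bin 1  [load 18/33]
  13 → bin 1  [load 31/33]
  6 → bin 2 (new)  [load 6/33]
  12 → bin 2  [load 18/33]
  13 → bin 2  [load 31/33]
  5 → bin 3 (new)  [load 5/33]
  10 → bin 3  [load 15/33]
  13 → bin 3  [load 28/33]
  5 → bin 3  [load 33/33]
  11 → bin 4 (new)  [load 11/33]
  22 → bin 4  [load 33/33]
  11 → bin 5 (new)  [load 11/33]
  12 → bin 5  [load 23/33]
5 bins opened.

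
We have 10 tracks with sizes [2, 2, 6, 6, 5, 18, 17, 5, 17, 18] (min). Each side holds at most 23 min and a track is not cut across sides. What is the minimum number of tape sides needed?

5

Total = 18 + 18 + 17 + 17 + 6 + 6 + 5 + 5 + 2 + 2 = 96 min.
Lower bound: ⌈96/23⌉ = 5 tape sides.
A packing using 5 tape sides:
  side 1: 18 + 5 = 23
  side 2: 18 + 5 = 23
  side 3: 17 + 6 = 23
  side 4: 17 + 6 = 23
  side 5: 2 + 2 = 4
This matches the lower bound, so 5 is optimal.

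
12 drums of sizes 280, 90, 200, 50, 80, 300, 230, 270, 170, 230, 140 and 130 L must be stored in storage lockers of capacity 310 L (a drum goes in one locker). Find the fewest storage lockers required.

8

Total = 300 + 280 + 270 + 230 + 230 + 200 + 170 + 140 + 130 + 90 + 80 + 50 = 2170 L.
Lower bound: ⌈2170/310⌉ = 7 storage lockers.
A packing using 8 storage lockers:
  locker 1: 300 = 300
  locker 2: 280 = 280
  locker 3: 270 = 270
  locker 4: 230 + 80 = 310
  locker 5: 230 + 50 = 280
  locker 6: 200 + 90 = 290
  locker 7: 170 + 140 = 310
  locker 8: 130 = 130
No arrangement into 7 storage lockers stays within capacity, so 8 is optimal.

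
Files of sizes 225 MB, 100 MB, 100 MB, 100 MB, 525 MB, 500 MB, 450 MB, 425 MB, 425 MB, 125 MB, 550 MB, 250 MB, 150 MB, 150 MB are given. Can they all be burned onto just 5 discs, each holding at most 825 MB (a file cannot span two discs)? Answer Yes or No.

Total = 4075 MB; ⌈4075/825⌉ = 5.
6 files each exceed half the capacity and cannot share a disc, forcing at least 6 discs.
At least 6 discs are required, but only 5 are allowed.

No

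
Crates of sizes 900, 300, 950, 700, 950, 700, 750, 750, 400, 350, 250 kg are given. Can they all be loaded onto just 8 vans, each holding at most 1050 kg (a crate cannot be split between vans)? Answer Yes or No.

A valid assignment using 8 vans:
  van 1: 950 = 950
  van 2: 950 = 950
  van 3: 900 = 900
  van 4: 750 + 300 = 1050
  van 5: 750 + 250 = 1000
  van 6: 700 + 350 = 1050
  van 7: 700 = 700
  van 8: 400 = 400
Every load is within 1050 kg, so 8 vans suffice.

Yes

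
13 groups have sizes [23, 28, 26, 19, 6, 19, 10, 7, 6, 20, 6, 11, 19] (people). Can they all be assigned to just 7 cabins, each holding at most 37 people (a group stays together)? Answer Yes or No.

Yes

A valid assignment using 7 cabins:
  cabin 1: 28 + 7 = 35
  cabin 2: 26 + 11 = 37
  cabin 3: 23 + 10 = 33
  cabin 4: 20 + 6 + 6 = 32
  cabin 5: 19 + 6 = 25
  cabin 6: 19 = 19
  cabin 7: 19 = 19
Every load is within 37 people, so 7 cabins suffice.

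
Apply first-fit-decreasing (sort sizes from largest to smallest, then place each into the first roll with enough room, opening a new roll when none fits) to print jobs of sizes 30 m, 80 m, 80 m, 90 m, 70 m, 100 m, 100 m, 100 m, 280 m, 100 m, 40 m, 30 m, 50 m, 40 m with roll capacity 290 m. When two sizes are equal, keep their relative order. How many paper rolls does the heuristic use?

5

Sorted descending: 280, 100, 100, 100, 100, 90, 80, 80, 70, 50, 40, 40, 30, 30.
  280 → roll 1 (new)  [load 280/290]
  100 → roll 2 (new)  [load 100/290]
  100 → roll 2  [load 200/290]
  100 → roll 3 (new)  [load 100/290]
  100 → roll 3  [load 200/290]
  90 → roll 2  [load 290/290]
  80 → roll 3  [load 280/290]
  80 → roll 4 (new)  [load 80/290]
  70 → roll 4  [load 150/290]
  50 → roll 4  [load 200/290]
  40 → roll 4  [load 240/290]
  40 → roll 4  [load 280/290]
  30 → roll 5 (new)  [load 30/290]
  30 → roll 5  [load 60/290]
5 paper rolls opened.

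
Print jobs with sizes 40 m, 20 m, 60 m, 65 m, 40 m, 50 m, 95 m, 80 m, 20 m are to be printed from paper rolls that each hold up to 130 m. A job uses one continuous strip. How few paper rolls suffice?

4

Total = 95 + 80 + 65 + 60 + 50 + 40 + 40 + 20 + 20 = 470 m.
Lower bound: ⌈470/130⌉ = 4 paper rolls.
A packing using 4 paper rolls:
  roll 1: 95 + 20 = 115
  roll 2: 80 + 50 = 130
  roll 3: 65 + 60 = 125
  roll 4: 40 + 40 + 20 = 100
This matches the lower bound, so 4 is optimal.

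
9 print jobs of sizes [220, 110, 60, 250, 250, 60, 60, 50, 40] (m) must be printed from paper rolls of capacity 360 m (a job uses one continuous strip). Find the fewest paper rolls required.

4

Total = 250 + 250 + 220 + 110 + 60 + 60 + 60 + 50 + 40 = 1100 m.
Lower bound: ⌈1100/360⌉ = 4 paper rolls.
A packing using 4 paper rolls:
  roll 1: 250 + 110 = 360
  roll 2: 250 + 60 + 50 = 360
  roll 3: 220 + 60 + 60 = 340
  roll 4: 40 = 40
This matches the lower bound, so 4 is optimal.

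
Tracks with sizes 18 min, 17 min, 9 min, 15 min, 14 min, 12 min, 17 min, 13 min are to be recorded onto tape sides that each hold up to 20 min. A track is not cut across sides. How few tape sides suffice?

Total = 18 + 17 + 17 + 15 + 14 + 13 + 12 + 9 = 115 min.
Lower bound: ⌈115/20⌉ = 6 tape sides.
Also, 7 tracks each exceed 10 min, and no two of those can share a side, so at least 7 tape sides are needed.
A packing using 8 tape sides:
  side 1: 18 = 18
  side 2: 17 = 17
  side 3: 17 = 17
  side 4: 15 = 15
  side 5: 14 = 14
  side 6: 13 = 13
  side 7: 12 = 12
  side 8: 9 = 9
No arrangement into 7 tape sides stays within capacity, so 8 is optimal.

8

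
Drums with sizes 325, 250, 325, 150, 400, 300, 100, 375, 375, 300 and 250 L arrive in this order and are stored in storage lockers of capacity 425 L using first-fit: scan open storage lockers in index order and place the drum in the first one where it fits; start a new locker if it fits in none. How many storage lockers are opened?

  325 → locker 1 (new)  [load 325/425]
  250 → locker 2 (new)  [load 250/425]
  325 → locker 3 (new)  [load 325/425]
  150 → locker 2  [load 400/425]
  400 → locker 4 (new)  [load 400/425]
  300 → locker 5 (new)  [load 300/425]
  100 → locker 1  [load 425/425]
  375 → locker 6 (new)  [load 375/425]
  375 → locker 7 (new)  [load 375/425]
  300 → locker 8 (new)  [load 300/425]
  250 → locker 9 (new)  [load 250/425]
9 storage lockers opened.

9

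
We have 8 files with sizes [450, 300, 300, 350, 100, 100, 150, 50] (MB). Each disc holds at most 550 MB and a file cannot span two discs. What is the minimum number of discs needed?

Total = 450 + 350 + 300 + 300 + 150 + 100 + 100 + 50 = 1800 MB.
Lower bound: ⌈1800/550⌉ = 4 discs.
A packing using 4 discs:
  disc 1: 450 + 100 = 550
  disc 2: 350 + 150 + 50 = 550
  disc 3: 300 + 100 = 400
  disc 4: 300 = 300
This matches the lower bound, so 4 is optimal.

4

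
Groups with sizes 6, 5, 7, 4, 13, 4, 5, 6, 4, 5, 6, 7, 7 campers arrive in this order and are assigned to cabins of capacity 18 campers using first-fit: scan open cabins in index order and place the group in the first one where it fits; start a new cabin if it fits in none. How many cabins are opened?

  6 → cabin 1 (new)  [load 6/18]
  5 → cabin 1  [load 11/18]
  7 → cabin 1  [load 18/18]
  4 → cabin 2 (new)  [load 4/18]
  13 → cabin 2  [load 17/18]
  4 → cabin 3 (new)  [load 4/18]
  5 → cabin 3  [load 9/18]
  6 → cabin 3  [load 15/18]
  4 → cabin 4 (new)  [load 4/18]
  5 → cabin 4  [load 9/18]
  6 → cabin 4  [load 15/18]
  7 → cabin 5 (new)  [load 7/18]
  7 → cabin 5  [load 14/18]
5 cabins opened.

5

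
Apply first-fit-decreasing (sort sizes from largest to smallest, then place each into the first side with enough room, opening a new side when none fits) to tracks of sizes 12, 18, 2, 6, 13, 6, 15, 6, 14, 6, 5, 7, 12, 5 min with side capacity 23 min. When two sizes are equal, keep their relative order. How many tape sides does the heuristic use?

Sorted descending: 18, 15, 14, 13, 12, 12, 7, 6, 6, 6, 6, 5, 5, 2.
  18 → side 1 (new)  [load 18/23]
  15 → side 2 (new)  [load 15/23]
  14 → side 3 (new)  [load 14/23]
  13 → side 4 (new)  [load 13/23]
  12 → side 5 (new)  [load 12/23]
  12 → side 6 (new)  [load 12/23]
  7 → side 2  [load 22/23]
  6 → side 3  [load 20/23]
  6 → side 4  [load 19/23]
  6 → side 5  [load 18/23]
  6 → side 6  [load 18/23]
  5 → side 1  [load 23/23]
  5 → side 5  [load 23/23]
  2 → side 3  [load 22/23]
6 tape sides opened.

6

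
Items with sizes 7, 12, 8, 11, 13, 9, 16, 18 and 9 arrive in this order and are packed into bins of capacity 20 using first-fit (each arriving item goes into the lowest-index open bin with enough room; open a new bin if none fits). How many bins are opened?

6

  7 → bin 1 (new)  [load 7/20]
  12 → bin 1  [load 19/20]
  8 → bin 2 (new)  [load 8/20]
  11 → bin 2  [load 19/20]
  13 → bin 3 (new)  [load 13/20]
  9 → bin 4 (new)  [load 9/20]
  16 → bin 5 (new)  [load 16/20]
  18 → bin 6 (new)  [load 18/20]
  9 → bin 4  [load 18/20]
6 bins opened.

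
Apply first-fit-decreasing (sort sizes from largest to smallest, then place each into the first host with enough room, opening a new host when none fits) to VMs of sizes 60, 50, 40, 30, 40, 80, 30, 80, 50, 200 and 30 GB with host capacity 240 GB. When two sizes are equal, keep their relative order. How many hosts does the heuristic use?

Sorted descending: 200, 80, 80, 60, 50, 50, 40, 40, 30, 30, 30.
  200 → host 1 (new)  [load 200/240]
  80 → host 2 (new)  [load 80/240]
  80 → host 2  [load 160/240]
  60 → host 2  [load 220/240]
  50 → host 3 (new)  [load 50/240]
  50 → host 3  [load 100/240]
  40 → host 1  [load 240/240]
  40 → host 3  [load 140/240]
  30 → host 3  [load 170/240]
  30 → host 3  [load 200/240]
  30 → host 3  [load 230/240]
3 hosts opened.

3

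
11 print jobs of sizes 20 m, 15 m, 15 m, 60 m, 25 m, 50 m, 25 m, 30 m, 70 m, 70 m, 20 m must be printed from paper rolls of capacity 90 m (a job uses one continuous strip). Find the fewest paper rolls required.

5

Total = 70 + 70 + 60 + 50 + 30 + 25 + 25 + 20 + 20 + 15 + 15 = 400 m.
Lower bound: ⌈400/90⌉ = 5 paper rolls.
A packing using 5 paper rolls:
  roll 1: 70 + 20 = 90
  roll 2: 70 + 20 = 90
  roll 3: 60 + 30 = 90
  roll 4: 50 + 25 + 15 = 90
  roll 5: 25 + 15 = 40
This matches the lower bound, so 5 is optimal.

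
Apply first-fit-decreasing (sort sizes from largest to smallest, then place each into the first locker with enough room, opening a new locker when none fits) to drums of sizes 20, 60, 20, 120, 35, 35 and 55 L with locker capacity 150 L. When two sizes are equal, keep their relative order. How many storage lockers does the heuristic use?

3

Sorted descending: 120, 60, 55, 35, 35, 20, 20.
  120 → locker 1 (new)  [load 120/150]
  60 → locker 2 (new)  [load 60/150]
  55 → locker 2  [load 115/150]
  35 → locker 2  [load 150/150]
  35 → locker 3 (new)  [load 35/150]
  20 → locker 1  [load 140/150]
  20 → locker 3  [load 55/150]
3 storage lockers opened.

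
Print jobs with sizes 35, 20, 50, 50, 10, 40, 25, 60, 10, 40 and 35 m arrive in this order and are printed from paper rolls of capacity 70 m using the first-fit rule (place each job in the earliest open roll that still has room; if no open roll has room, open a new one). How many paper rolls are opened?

  35 → roll 1 (new)  [load 35/70]
  20 → roll 1  [load 55/70]
  50 → roll 2 (new)  [load 50/70]
  50 → roll 3 (new)  [load 50/70]
  10 → roll 1  [load 65/70]
  40 → roll 4 (new)  [load 40/70]
  25 → roll 4  [load 65/70]
  60 → roll 5 (new)  [load 60/70]
  10 → roll 2  [load 60/70]
  40 → roll 6 (new)  [load 40/70]
  35 → roll 7 (new)  [load 35/70]
7 paper rolls opened.

7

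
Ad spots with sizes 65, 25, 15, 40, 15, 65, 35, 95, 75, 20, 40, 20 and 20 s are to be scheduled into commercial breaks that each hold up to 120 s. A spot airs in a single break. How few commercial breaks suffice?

Total = 95 + 75 + 65 + 65 + 40 + 40 + 35 + 25 + 20 + 20 + 20 + 15 + 15 = 530 s.
Lower bound: ⌈530/120⌉ = 5 commercial breaks.
A packing using 5 commercial breaks:
  break 1: 95 + 25 = 120
  break 2: 75 + 40 = 115
  break 3: 65 + 40 + 15 = 120
  break 4: 65 + 35 + 20 = 120
  break 5: 20 + 20 + 15 = 55
This matches the lower bound, so 5 is optimal.

5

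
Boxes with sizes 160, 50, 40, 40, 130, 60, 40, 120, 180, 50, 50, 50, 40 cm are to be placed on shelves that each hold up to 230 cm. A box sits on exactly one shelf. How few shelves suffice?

Total = 180 + 160 + 130 + 120 + 60 + 50 + 50 + 50 + 50 + 40 + 40 + 40 + 40 = 1010 cm.
Lower bound: ⌈1010/230⌉ = 5 shelves.
A packing using 5 shelves:
  shelf 1: 180 + 50 = 230
  shelf 2: 160 + 60 = 220
  shelf 3: 130 + 50 + 50 = 230
  shelf 4: 120 + 50 + 40 = 210
  shelf 5: 40 + 40 + 40 = 120
This matches the lower bound, so 5 is optimal.

5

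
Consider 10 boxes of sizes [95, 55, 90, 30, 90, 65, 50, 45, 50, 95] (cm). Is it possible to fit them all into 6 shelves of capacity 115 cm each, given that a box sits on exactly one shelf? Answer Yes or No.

No

Total = 665 cm; ⌈665/115⌉ = 6.
The bound of 6 does not rule out 6, but exhaustive search shows no assignment into 6 shelves of capacity 115 cm exists — the minimum is 7.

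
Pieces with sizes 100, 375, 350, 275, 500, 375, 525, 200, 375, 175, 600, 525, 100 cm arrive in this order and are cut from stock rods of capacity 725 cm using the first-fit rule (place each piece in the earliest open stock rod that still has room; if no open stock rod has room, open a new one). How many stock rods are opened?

  100 → stock rod 1 (new)  [load 100/725]
  375 → stock rod 1  [load 475/725]
  350 → stock rod 2 (new)  [load 350/725]
  275 → stock rod 2  [load 625/725]
  500 → stock rod 3 (new)  [load 500/725]
  375 → stock rod 4 (new)  [load 375/725]
  525 → stock rod 5 (new)  [load 525/725]
  200 → stock rod 1  [load 675/725]
  375 → stock rod 6 (new)  [load 375/725]
  175 → stock rod 3  [load 675/725]
  600 → stock rod 7 (new)  [load 600/725]
  525 → stock rod 8 (new)  [load 525/725]
  100 → stock rod 2  [load 725/725]
8 stock rods opened.

8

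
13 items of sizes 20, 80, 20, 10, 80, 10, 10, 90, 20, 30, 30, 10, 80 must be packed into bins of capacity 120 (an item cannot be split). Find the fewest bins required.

5

Total = 90 + 80 + 80 + 80 + 30 + 30 + 20 + 20 + 20 + 10 + 10 + 10 + 10 = 490.
Lower bound: ⌈490/120⌉ = 5 bins.
A packing using 5 bins:
  bin 1: 90 + 30 = 120
  bin 2: 80 + 30 + 10 = 120
  bin 3: 80 + 20 + 20 = 120
  bin 4: 80 + 20 + 10 + 10 = 120
  bin 5: 10 = 10
This matches the lower bound, so 5 is optimal.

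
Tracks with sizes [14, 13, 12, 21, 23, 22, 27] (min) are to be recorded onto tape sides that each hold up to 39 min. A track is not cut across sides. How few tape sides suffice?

4

Total = 27 + 23 + 22 + 21 + 14 + 13 + 12 = 132 min.
Lower bound: ⌈132/39⌉ = 4 tape sides.
A packing using 4 tape sides:
  side 1: 27 + 12 = 39
  side 2: 23 + 14 = 37
  side 3: 22 + 13 = 35
  side 4: 21 = 21
This matches the lower bound, so 4 is optimal.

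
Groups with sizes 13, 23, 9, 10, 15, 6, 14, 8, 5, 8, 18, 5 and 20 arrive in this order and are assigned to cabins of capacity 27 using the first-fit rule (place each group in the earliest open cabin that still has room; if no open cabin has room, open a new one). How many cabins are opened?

7

  13 → cabin 1 (new)  [load 13/27]
  23 → cabin 2 (new)  [load 23/27]
  9 → cabin 1  [load 22/27]
  10 → cabin 3 (new)  [load 10/27]
  15 → cabin 3  [load 25/27]
  6 → cabin 4 (new)  [load 6/27]
  14 → cabin 4  [load 20/27]
  8 → cabin 5 (new)  [load 8/27]
  5 → cabin 1  [load 27/27]
  8 → cabin 5  [load 16/27]
  18 → cabin 6 (new)  [load 18/27]
  5 → cabin 4  [load 25/27]
  20 → cabin 7 (new)  [load 20/27]
7 cabins opened.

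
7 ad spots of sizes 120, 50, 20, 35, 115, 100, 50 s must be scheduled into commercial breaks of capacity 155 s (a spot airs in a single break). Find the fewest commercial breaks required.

4

Total = 120 + 115 + 100 + 50 + 50 + 35 + 20 = 490 s.
Lower bound: ⌈490/155⌉ = 4 commercial breaks.
A packing using 4 commercial breaks:
  break 1: 120 + 35 = 155
  break 2: 115 + 20 = 135
  break 3: 100 + 50 = 150
  break 4: 50 = 50
This matches the lower bound, so 4 is optimal.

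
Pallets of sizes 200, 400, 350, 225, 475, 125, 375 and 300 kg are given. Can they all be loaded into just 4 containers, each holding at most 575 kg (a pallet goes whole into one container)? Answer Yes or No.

No

Total = 2450 kg; ⌈2450/575⌉ = 5.
At least 5 containers are required, but only 4 are allowed.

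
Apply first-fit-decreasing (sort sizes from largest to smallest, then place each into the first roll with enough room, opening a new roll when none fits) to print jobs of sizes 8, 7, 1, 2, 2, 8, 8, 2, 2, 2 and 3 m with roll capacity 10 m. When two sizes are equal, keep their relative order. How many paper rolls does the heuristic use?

5

Sorted descending: 8, 8, 8, 7, 3, 2, 2, 2, 2, 2, 1.
  8 → roll 1 (new)  [load 8/10]
  8 → roll 2 (new)  [load 8/10]
  8 → roll 3 (new)  [load 8/10]
  7 → roll 4 (new)  [load 7/10]
  3 → roll 4  [load 10/10]
  2 → roll 1  [load 10/10]
  2 → roll 2  [load 10/10]
  2 → roll 3  [load 10/10]
  2 → roll 5 (new)  [load 2/10]
  2 → roll 5  [load 4/10]
  1 → roll 5  [load 5/10]
5 paper rolls opened.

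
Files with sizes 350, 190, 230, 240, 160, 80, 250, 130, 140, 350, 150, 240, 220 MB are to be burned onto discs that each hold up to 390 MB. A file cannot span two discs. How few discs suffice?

Total = 350 + 350 + 250 + 240 + 240 + 230 + 220 + 190 + 160 + 150 + 140 + 130 + 80 = 2730 MB.
Lower bound: ⌈2730/390⌉ = 7 discs.
A packing using 8 discs:
  disc 1: 350 = 350
  disc 2: 350 = 350
  disc 3: 250 + 140 = 390
  disc 4: 240 + 150 = 390
  disc 5: 240 + 130 = 370
  disc 6: 230 + 160 = 390
  disc 7: 220 + 80 = 300
  disc 8: 190 = 190
No arrangement into 7 discs stays within capacity, so 8 is optimal.

8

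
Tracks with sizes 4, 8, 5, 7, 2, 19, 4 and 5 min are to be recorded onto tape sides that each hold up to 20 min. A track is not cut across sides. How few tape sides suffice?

Total = 19 + 8 + 7 + 5 + 5 + 4 + 4 + 2 = 54 min.
Lower bound: ⌈54/20⌉ = 3 tape sides.
A packing using 3 tape sides:
  side 1: 19 = 19
  side 2: 8 + 7 + 5 = 20
  side 3: 5 + 4 + 4 + 2 = 15
This matches the lower bound, so 3 is optimal.

3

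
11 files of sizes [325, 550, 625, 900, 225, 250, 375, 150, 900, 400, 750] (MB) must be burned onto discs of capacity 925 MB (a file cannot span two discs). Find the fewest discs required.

Total = 900 + 900 + 750 + 625 + 550 + 400 + 375 + 325 + 250 + 225 + 150 = 5450 MB.
Lower bound: ⌈5450/925⌉ = 6 discs.
A packing using 7 discs:
  disc 1: 900 = 900
  disc 2: 900 = 900
  disc 3: 750 + 150 = 900
  disc 4: 625 + 250 = 875
  disc 5: 550 + 375 = 925
  disc 6: 400 + 325 = 725
  disc 7: 225 = 225
No arrangement into 6 discs stays within capacity, so 7 is optimal.

7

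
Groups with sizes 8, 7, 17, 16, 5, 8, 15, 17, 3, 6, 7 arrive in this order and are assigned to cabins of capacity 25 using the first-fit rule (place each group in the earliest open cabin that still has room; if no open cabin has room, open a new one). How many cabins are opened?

  8 → cabin 1 (new)  [load 8/25]
  7 → cabin 1  [load 15/25]
  17 → cabin 2 (new)  [load 17/25]
  16 → cabin 3 (new)  [load 16/25]
  5 → cabin 1  [load 20/25]
  8 → cabin 2  [load 25/25]
  15 → cabin 4 (new)  [load 15/25]
  17 → cabin 5 (new)  [load 17/25]
  3 → cabin 1  [load 23/25]
  6 → cabin 3  [load 22/25]
  7 → cabin 4  [load 22/25]
5 cabins opened.

5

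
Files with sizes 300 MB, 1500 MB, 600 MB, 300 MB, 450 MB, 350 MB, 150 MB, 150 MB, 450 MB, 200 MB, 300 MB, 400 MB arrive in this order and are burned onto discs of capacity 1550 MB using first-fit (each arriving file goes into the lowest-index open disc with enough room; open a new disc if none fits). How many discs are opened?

4

  300 → disc 1 (new)  [load 300/1550]
  1500 → disc 2 (new)  [load 1500/1550]
  600 → disc 1  [load 900/1550]
  300 → disc 1  [load 1200/1550]
  450 → disc 3 (new)  [load 450/1550]
  350 → disc 1  [load 1550/1550]
  150 → disc 3  [load 600/1550]
  150 → disc 3  [load 750/1550]
  450 → disc 3  [load 1200/1550]
  200 → disc 3  [load 1400/1550]
  300 → disc 4 (new)  [load 300/1550]
  400 → disc 4  [load 700/1550]
4 discs opened.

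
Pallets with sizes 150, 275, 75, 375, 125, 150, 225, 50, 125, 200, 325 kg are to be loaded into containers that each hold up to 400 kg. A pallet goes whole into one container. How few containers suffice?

6

Total = 375 + 325 + 275 + 225 + 200 + 150 + 150 + 125 + 125 + 75 + 50 = 2075 kg.
Lower bound: ⌈2075/400⌉ = 6 containers.
A packing using 6 containers:
  container 1: 375 = 375
  container 2: 325 + 75 = 400
  container 3: 275 + 125 = 400
  container 4: 225 + 150 = 375
  container 5: 200 + 150 + 50 = 400
  container 6: 125 = 125
This matches the lower bound, so 6 is optimal.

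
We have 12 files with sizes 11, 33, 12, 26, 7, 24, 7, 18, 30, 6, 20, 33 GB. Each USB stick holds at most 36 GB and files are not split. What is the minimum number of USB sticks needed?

Total = 33 + 33 + 30 + 26 + 24 + 20 + 18 + 12 + 11 + 7 + 7 + 6 = 227 GB.
Lower bound: ⌈227/36⌉ = 7 USB sticks.
A packing using 7 USB sticks:
  USB stick 1: 33 = 33
  USB stick 2: 33 = 33
  USB stick 3: 30 + 6 = 36
  USB stick 4: 26 + 7 = 33
  USB stick 5: 24 + 12 = 36
  USB stick 6: 20 + 11 = 31
  USB stick 7: 18 + 7 = 25
This matches the lower bound, so 7 is optimal.

7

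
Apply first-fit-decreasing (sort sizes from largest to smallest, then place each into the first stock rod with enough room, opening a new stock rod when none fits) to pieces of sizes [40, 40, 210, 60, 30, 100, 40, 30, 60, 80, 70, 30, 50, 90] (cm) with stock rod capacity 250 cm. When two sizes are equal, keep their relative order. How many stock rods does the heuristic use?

4

Sorted descending: 210, 100, 90, 80, 70, 60, 60, 50, 40, 40, 40, 30, 30, 30.
  210 → stock rod 1 (new)  [load 210/250]
  100 → stock rod 2 (new)  [load 100/250]
  90 → stock rod 2  [load 190/250]
  80 → stock rod 3 (new)  [load 80/250]
  70 → stock rod 3  [load 150/250]
  60 → stock rod 2  [load 250/250]
  60 → stock rod 3  [load 210/250]
  50 → stock rod 4 (new)  [load 50/250]
  40 → stock rod 1  [load 250/250]
  40 → stock rod 3  [load 250/250]
  40 → stock rod 4  [load 90/250]
  30 → stock rod 4  [load 120/250]
  30 → stock rod 4  [load 150/250]
  30 → stock rod 4  [load 180/250]
4 stock rods opened.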